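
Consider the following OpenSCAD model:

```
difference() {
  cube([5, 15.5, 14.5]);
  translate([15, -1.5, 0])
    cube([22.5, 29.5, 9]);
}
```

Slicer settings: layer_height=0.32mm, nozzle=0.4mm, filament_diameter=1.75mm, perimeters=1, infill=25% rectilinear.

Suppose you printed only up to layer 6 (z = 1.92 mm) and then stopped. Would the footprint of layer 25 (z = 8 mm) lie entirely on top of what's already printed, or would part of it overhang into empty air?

entirely on top

Compare the two slices. At z = 1.92: the 5×15.5 cube contributes its full rectangle (area 77.50 mm²); the cube at (15, -1.5) (footprint 22.5×29.5) is included at this height (area 663.75 mm²); After the difference (first − rest): starting from the 5×15.5 cube (77.50 mm²), the 22.5×29.5 cube at (15, -1.5) misses the remaining region (no effect) — area = 77.50 mm². At z = 8: the cube (footprint 5×15.5) is included at this height (area 77.50 mm²); the 22.5×29.5 cube at (15, -1.5) contributes its full rectangle (area 663.75 mm²); Taking the first minus the rest: starting from the 5×15.5 cube (77.50 mm²), the 22.5×29.5 cube at (15, -1.5) misses the remaining region (no effect) — area = 77.50 mm². Checking containment: the cross-section at z = 8 is a subset of the cross-section at z = 1.92.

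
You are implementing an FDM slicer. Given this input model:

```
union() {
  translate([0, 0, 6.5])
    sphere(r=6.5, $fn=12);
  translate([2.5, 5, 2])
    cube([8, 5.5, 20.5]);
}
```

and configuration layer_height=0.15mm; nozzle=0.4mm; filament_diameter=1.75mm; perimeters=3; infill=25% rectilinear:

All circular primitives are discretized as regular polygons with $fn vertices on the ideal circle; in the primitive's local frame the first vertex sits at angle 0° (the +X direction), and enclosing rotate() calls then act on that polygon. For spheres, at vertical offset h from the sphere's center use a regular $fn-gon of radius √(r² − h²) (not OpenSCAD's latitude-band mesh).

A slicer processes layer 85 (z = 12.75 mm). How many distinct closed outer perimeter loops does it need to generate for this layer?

At z = 12.75 mm: the sphere: section is a regular 12-gon, circumradius = √(r²−h²) = √(6.5²−6.25²) = 1.785; the cube at (2.5, 5) is present — its section is the full 8×5.5 rectangle; Taking the union: the 2 present regions are separate (no shared area or edge), so areas and boundary lengths simply add and each stays a separate island — 2 connected regions. The result has 2 disconnected regions.

2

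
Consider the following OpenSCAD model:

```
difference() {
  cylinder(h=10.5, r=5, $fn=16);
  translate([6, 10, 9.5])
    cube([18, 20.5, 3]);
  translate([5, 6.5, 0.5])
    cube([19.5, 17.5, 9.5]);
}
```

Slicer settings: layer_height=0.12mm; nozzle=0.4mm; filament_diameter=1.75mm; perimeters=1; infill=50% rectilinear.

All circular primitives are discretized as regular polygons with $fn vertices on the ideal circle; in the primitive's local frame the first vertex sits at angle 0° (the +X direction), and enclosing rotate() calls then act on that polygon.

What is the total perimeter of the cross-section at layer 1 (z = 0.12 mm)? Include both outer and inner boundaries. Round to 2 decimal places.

31.21 mm

At z = 0.12 mm: the r=5 cylinder contributes a regular 16-gon of circumradius 5 (perimeter = 2·16·5.000·sin(180°/16) = 31.21 mm); the cube at (6, 10) is not intersected at this z (z outside [9.5, 12.5]); the cube at (5, 6.5) is not intersected at this z (z outside [0.5, 10]); Taking the first minus the rest: none of the subtracted shapes is present at this height, so the r=5 cylinder is unchanged — boundary = 31.21 mm. Overall, the cross-section is a single solid region. Total boundary length (outer) = 31.21 mm.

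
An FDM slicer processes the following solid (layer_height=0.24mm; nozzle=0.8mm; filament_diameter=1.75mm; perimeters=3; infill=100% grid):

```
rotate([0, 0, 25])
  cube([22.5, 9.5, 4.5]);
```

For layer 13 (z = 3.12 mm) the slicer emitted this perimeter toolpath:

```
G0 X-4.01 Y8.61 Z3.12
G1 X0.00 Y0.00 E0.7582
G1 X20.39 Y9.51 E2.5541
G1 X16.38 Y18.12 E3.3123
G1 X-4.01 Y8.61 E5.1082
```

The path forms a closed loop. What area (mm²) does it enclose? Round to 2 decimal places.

Apply the shoelace formula to the sequence of (X, Y) vertices; enclosed area = 213.69 mm².

213.69 mm²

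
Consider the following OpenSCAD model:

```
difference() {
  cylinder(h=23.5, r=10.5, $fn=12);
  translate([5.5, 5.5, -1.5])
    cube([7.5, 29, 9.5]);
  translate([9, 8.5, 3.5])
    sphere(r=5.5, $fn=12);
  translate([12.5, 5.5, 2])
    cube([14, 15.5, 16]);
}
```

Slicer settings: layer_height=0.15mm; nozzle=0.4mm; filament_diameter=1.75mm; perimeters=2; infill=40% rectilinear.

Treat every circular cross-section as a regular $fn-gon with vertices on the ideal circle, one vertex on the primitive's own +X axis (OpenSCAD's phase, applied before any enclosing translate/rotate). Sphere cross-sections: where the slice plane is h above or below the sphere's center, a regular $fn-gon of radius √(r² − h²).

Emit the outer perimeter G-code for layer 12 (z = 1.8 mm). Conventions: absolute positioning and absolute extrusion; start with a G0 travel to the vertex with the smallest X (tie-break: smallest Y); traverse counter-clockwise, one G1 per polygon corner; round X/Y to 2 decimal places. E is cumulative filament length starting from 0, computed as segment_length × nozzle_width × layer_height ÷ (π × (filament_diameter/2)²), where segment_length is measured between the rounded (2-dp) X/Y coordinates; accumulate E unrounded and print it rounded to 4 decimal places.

G0 X-10.50 Y0.00 Z1.80
G1 X-9.09 Y-5.25 E0.1356
G1 X-5.25 Y-9.09 E0.2711
G1 X0.00 Y-10.50 E0.4067
G1 X5.25 Y-9.09 E0.5423
G1 X9.09 Y-5.25 E0.6777
G1 X10.50 Y0.00 E0.8133
G1 X9.58 Y3.43 E0.9019
G1 X9.00 Y3.27 E0.9169
G1 X6.38 Y3.97 E0.9846
G1 X4.47 Y5.88 E1.0520
G1 X3.77 Y8.50 E1.1196
G1 X4.02 Y9.42 E1.1434
G1 X0.00 Y10.50 E1.2472
G1 X-5.25 Y9.09 E1.3828
G1 X-9.09 Y5.25 E1.5183
G1 X-10.50 Y0.00 E1.6539

At z = 1.8 mm: the r=10.5 cylinder gives a regular 12-gon of circumradius 10.5 (constant along its height); the cube at (5.5, 5.5) is present — its section is the full 7.5×29 rectangle; the sphere at (9, 8.5): section is a regular 12-gon, circumradius = √(r²−h²) = √(5.5²−1.7²) = 5.231; the cube at (12.5, 5.5) is absent (z outside [2, 18]); Subtracting the remaining from the first: starting from the r=10.5 cylinder, the 7.5×29 cube at (5.5, 5.5) partially overlaps it — only the 5.59 mm² overlap (of its 217.50 mm²) is removed, clipping the outline; the r=5.5 sphere at (9, 8.5) partially overlaps it — only the 11.84 mm² overlap (of its 82.08 mm²) is removed, clipping the outline — 1 connected region. The outline is a single polygon with 16 vertices. Extrusion per mm of travel: 0.4 × 0.15 / (π × 0.875²) = 0.024945. Accumulating E over each segment gives final E = 1.6539.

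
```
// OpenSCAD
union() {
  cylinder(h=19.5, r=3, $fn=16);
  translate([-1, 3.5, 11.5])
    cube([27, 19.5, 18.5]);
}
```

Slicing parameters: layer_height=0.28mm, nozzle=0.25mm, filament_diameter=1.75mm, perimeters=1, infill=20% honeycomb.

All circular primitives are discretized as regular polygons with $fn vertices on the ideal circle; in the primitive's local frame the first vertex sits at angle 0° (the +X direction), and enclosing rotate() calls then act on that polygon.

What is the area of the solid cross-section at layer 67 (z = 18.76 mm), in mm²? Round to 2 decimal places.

At z = 18.76 mm: the r=3 cylinder contributes a regular 16-gon of circumradius 3 (area = (16/2)·3.000²·sin(360°/16) = 27.55 mm²); the 27×19.5 cube at (-1, 3.5) contributes its full rectangle (area 526.50 mm²); Taking the union: the 2 present regions are separate (no shared area or edge), so areas and boundary lengths simply add and each stays a separate island — area = 554.05 mm². Overall, the cross-section has 2 separate islands. Net area = 554.05 mm².

554.05 mm²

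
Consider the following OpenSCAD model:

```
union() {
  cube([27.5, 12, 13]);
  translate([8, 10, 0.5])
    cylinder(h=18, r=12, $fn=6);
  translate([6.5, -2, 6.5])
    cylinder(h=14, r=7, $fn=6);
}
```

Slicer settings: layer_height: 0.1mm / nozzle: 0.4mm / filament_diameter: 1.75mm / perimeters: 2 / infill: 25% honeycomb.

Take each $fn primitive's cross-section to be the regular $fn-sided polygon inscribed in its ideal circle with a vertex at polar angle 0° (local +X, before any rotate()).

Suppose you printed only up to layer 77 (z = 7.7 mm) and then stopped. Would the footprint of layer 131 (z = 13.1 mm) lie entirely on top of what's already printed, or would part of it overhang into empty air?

Compare the two slices. At z = 7.7: the 27.5×12 cube contributes its full rectangle (area 330.00 mm²); the r=12 cylinder at (8, 10) contributes a regular 6-gon of circumradius 12 (area = (6/2)·12.000²·sin(360°/6) = 374.12 mm²); the r=7 cylinder at (6.5, -2) gives a regular 6-gon of circumradius 7 (constant along its height) (area = (6/2)·7.000²·sin(360°/6) = 127.31 mm²); Taking the union: the regions partially overlap — summed areas 831.43 mm² minus the doubly-counted overlap 249.36 mm² gives 582.07 mm² — area = 582.07 mm². At z = 13.1: the cube is absent (z outside [0, 13]); the r=12 cylinder at (8, 10) gives a regular 6-gon of circumradius 12 (constant along its height) (area = (6/2)·12.000²·sin(360°/6) = 374.12 mm²); the r=7 cylinder at (6.5, -2) contributes a regular 6-gon of circumradius 7 (area = (6/2)·7.000²·sin(360°/6) = 127.31 mm²); Combining (union): the regions partially overlap — summed areas 501.43 mm² minus the doubly-counted overlap 41.57 mm² gives 459.86 mm² — area = 459.86 mm². Checking containment: the cross-section at z = 13.1 is a subset of the cross-section at z = 7.7.

entirely on top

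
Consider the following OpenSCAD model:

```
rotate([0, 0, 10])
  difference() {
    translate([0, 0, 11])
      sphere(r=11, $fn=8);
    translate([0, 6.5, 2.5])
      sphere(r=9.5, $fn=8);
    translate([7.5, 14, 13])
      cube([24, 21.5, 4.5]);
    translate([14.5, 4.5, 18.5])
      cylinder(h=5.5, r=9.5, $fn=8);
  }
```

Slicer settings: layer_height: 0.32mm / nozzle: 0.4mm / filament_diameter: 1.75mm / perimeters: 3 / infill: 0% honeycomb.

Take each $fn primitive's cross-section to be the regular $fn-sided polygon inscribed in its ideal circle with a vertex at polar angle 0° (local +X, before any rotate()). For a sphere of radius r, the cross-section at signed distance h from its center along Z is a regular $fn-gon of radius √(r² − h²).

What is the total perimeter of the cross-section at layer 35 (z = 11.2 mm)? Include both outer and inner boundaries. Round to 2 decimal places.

90.70 mm

At z = 11.2 mm: the r=11 sphere contributes a regular 8-gon of circumradius √(11²−0.2²) = 10.998 (perimeter = 2·8·10.998·sin(180°/8) = 67.34 mm); the r=9.5 sphere at (0, 6.5) slices to a regular 8-gon of circumradius 3.816 (√(r²−h²) with h=8.7 from center) (perimeter = 2·8·3.816·sin(180°/8) = 23.36 mm); the cube at (7.5, 14) is absent (z outside [13, 17.5]); the cylinder at (14.5, 4.5) is absent (z outside [18.5, 24]); Taking the first minus the rest: starting from the r=11 sphere, the r=9.5 sphere at (0, 6.5) lies wholly inside it (removes its full 41.18 mm² and its 23.36 mm outline becomes a hole wall) — boundary (outer + 1 inner loop) = 90.70 mm; (rotated 10° about Z; rotation is an isometry so areas/perimeters/island counts are preserved). Overall, the cross-section is one region with 1 hole. Total boundary length (outer + inner) = 90.70 mm.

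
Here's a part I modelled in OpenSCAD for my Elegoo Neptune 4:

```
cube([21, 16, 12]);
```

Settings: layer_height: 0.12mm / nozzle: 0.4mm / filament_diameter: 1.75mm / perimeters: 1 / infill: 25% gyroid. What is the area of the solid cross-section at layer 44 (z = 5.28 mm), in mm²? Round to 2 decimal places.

At z = 5.28 mm: the cube is present — its section is the full 21×16 rectangle (area 336.00 mm²). Overall, the cross-section is a single solid region. Net area = 336.00 mm².

336.00 mm²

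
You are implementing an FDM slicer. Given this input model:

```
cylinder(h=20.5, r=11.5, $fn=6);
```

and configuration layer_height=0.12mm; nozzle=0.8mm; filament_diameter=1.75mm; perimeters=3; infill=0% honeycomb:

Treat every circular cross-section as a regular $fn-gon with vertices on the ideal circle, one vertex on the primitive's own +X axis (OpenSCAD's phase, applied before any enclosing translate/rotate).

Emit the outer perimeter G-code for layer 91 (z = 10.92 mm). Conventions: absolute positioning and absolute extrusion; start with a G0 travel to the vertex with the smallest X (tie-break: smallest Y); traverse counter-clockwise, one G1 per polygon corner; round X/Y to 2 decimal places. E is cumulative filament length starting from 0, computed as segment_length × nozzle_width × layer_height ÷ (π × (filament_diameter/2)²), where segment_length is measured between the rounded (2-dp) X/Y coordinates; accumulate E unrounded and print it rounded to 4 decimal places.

G0 X-11.50 Y0.00 Z10.92
G1 X-5.75 Y-9.96 E0.4590
G1 X5.75 Y-9.96 E0.9180
G1 X11.50 Y0.00 E1.3770
G1 X5.75 Y9.96 E1.8360
G1 X-5.75 Y9.96 E2.2950
G1 X-11.50 Y0.00 E2.7540

At z = 10.92 mm: the cylinder: section is a regular 6-gon, circumradius r=11.5. The outline is a single polygon with 6 vertices. Extrusion per mm of travel: 0.8 × 0.12 / (π × 0.875²) = 0.039912. Accumulating E over each segment gives final E = 2.7540.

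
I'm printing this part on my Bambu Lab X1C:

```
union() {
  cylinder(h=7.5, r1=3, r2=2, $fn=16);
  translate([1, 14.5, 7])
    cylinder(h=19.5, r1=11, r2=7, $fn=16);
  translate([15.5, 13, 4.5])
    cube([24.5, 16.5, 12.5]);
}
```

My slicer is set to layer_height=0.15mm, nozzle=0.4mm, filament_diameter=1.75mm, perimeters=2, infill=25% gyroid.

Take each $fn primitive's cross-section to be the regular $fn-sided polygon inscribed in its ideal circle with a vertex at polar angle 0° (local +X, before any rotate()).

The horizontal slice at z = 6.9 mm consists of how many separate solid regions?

At z = 6.9 mm: the cone: at t=0.920 of its height the radius interpolates to r₁+(r₂−r₁)t = 2.080, giving a regular 16-gon of that circumradius; the cone at (1, 14.5) is not intersected at this z (z outside [7, 26.5]); the cube at (15.5, 13) is present — its section is the full 24.5×16.5 rectangle; Taking the union: the 2 present regions are separate (no shared area or edge), so areas and boundary lengths simply add and each stays a separate island — 2 connected regions. The result has 2 disconnected regions.

2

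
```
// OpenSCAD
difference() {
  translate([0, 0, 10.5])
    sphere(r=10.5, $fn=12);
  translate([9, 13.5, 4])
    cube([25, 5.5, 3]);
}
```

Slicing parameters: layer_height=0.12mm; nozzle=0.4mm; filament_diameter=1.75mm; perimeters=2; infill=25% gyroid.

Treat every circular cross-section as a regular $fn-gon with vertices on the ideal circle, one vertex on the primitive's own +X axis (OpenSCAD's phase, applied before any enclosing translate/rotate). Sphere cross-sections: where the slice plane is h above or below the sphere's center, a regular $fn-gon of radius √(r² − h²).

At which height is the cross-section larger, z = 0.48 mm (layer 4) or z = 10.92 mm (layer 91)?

Layer 4 (z = 0.48): the sphere: section is a regular 12-gon, circumradius = √(r²−h²) = √(10.5²−10.02²) = 3.138 (area = (12/2)·3.138²·sin(360°/12) = 29.55 mm²); the cube at (9, 13.5) is not intersected at this z (z outside [4, 7]); After the difference (first − rest): none of the subtracted shapes is present at this height, so the r=10.5 sphere is unchanged — area = 29.55 mm². So its area = 29.55 mm². Layer 91 (z = 10.92): the r=10.5 sphere contributes a regular 12-gon of circumradius √(10.5²−0.42²) = 10.492 (area = (12/2)·10.492²·sin(360°/12) = 330.22 mm²); the cube at (9, 13.5) is not intersected at this z (z outside [4, 7]); Taking the first minus the rest: none of the subtracted shapes is present at this height, so the r=10.5 sphere is unchanged — area = 330.22 mm². So its area = 330.22 mm². Layer 91 is larger (330.22 vs 29.55 mm²).

layer 91 (z = 10.92 mm)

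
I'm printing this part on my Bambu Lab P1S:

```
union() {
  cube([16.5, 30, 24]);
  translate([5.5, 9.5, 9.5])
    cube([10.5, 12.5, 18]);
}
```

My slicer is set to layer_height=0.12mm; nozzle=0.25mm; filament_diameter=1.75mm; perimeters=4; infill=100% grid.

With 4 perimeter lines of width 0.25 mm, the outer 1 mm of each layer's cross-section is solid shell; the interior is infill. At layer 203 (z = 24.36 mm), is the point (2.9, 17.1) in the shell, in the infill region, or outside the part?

outside

At z = 24.36 mm: the cube does not reach this height (z outside [0, 24]); the cube at (5.5, 9.5) is present — its section is the full 10.5×12.5 rectangle; Taking the union: only the 10.5×12.5 cube at (5.5, 9.5) is present, so the union is just that shape — 1 connected region. Overall, the cross-section is a single solid region. The nearest boundary edge runs (5.50, 22.00)→(5.50, 9.50); distance from the point to it = 2.60 mm. The point is not inside any of the regions above, so it lies outside the cross-section (2.60 mm from the nearest boundary).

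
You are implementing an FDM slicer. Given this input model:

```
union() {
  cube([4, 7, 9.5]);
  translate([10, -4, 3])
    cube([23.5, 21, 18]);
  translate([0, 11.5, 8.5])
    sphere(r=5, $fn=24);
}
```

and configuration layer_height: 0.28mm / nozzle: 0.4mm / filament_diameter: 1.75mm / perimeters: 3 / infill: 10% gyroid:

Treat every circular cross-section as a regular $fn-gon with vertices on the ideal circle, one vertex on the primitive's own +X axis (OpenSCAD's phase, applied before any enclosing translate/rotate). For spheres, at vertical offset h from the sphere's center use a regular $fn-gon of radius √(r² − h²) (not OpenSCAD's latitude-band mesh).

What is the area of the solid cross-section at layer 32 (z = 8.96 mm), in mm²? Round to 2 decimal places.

597.87 mm²

At z = 8.96 mm: the 4×7 cube contributes its full rectangle (area 28.00 mm²); the cube at (10, -4) (footprint 23.5×21) is included at this height (area 493.50 mm²); the sphere at (0, 11.5): section is a regular 24-gon, circumradius = √(r²−h²) = √(5²−0.46²) = 4.979 (area = (24/2)·4.979²·sin(360°/24) = 76.99 mm²); Taking the union: the regions partially overlap — summed areas 598.49 mm² minus the doubly-counted overlap 0.62 mm² gives 597.87 mm² — area = 597.87 mm². Overall, the cross-section has 2 separate islands. Net area = 597.87 mm².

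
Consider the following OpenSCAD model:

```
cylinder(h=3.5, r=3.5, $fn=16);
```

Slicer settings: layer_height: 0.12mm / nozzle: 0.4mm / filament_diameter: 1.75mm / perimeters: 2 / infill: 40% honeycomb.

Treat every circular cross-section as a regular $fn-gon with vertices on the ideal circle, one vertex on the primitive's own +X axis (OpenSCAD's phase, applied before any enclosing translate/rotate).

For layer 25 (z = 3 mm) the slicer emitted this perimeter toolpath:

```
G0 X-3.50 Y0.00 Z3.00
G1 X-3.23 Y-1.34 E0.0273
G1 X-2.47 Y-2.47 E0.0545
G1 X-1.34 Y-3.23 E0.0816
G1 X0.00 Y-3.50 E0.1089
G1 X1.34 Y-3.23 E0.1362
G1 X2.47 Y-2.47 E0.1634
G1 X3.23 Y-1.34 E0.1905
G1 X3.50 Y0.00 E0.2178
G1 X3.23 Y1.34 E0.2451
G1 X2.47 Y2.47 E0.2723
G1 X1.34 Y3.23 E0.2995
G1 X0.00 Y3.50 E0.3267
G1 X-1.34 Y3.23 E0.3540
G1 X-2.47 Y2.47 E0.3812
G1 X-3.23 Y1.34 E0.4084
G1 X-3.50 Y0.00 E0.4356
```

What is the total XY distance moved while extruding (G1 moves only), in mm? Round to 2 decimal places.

21.83 mm

Sum the Euclidean lengths of each G1 segment: total = 21.83 mm.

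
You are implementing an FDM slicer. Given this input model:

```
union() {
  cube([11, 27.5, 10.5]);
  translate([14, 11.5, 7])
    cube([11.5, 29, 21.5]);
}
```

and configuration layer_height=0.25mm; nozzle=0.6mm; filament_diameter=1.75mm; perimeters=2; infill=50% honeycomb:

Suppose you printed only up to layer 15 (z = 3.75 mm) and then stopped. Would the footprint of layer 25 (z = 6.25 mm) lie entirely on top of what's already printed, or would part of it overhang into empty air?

Compare the two slices. At z = 3.75: the cube is present — its section is the full 11×27.5 rectangle (area 302.50 mm²); the cube at (14, 11.5) is absent (z outside [7, 28.5]); Taking the union: only the 11×27.5 cube is present, so the union is just that shape — area = 302.50 mm². At z = 6.25: the cube (footprint 11×27.5) is included at this height (area 302.50 mm²); the cube at (14, 11.5) does not reach this height (z outside [7, 28.5]); Combining (union): only the 11×27.5 cube is present, so the union is just that shape — area = 302.50 mm². Checking containment: the cross-section at z = 6.25 is a subset of the cross-section at z = 3.75.

entirely on top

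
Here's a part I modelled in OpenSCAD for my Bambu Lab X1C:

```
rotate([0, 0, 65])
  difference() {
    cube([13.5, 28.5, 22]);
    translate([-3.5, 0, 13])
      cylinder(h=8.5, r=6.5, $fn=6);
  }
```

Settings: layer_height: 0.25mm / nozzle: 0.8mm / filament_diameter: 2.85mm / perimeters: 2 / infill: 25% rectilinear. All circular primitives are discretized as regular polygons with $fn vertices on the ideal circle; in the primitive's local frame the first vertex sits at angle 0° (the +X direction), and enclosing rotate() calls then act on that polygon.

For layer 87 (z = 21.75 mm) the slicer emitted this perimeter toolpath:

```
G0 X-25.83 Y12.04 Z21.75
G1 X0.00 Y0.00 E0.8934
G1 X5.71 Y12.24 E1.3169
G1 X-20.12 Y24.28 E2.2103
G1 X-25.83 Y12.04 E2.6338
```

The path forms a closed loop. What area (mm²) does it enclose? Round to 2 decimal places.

384.91 mm²

Apply the shoelace formula to the sequence of (X, Y) vertices; enclosed area = 384.91 mm².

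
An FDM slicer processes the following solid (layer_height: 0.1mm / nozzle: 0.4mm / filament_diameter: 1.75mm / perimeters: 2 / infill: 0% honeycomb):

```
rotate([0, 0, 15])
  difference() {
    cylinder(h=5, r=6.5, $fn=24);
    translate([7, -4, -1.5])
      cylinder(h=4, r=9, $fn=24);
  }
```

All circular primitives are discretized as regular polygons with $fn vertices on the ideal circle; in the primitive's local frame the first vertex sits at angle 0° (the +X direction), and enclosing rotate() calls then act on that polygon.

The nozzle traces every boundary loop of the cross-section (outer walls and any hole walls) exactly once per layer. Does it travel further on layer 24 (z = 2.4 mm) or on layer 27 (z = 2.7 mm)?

layer 27 (z = 2.7 mm)

Layer 24 (z = 2.4): the cylinder: section is a regular 24-gon, circumradius r=6.5 (perimeter = 2·24·6.500·sin(180°/24) = 40.72 mm); the r=9 cylinder at (7, -4) contributes a regular 24-gon of circumradius 9 (perimeter = 2·24·9.000·sin(180°/24) = 56.39 mm); After the difference (first − rest): starting from the r=6.5 cylinder, the r=9 cylinder at (7, -4) partially overlaps it — only the 66.30 mm² overlap (of its 251.57 mm²) is removed, clipping the outline — boundary = 37.56 mm; (rotated 15° about Z; rotation is an isometry so areas/perimeters/island counts are preserved). So its perimeter = 37.56 mm. Layer 27 (z = 2.7): the r=6.5 cylinder gives a regular 24-gon of circumradius 6.5 (constant along its height) (perimeter = 2·24·6.500·sin(180°/24) = 40.72 mm); the cylinder at (7, -4) does not reach this height (z outside [-1.5, 2.5]); Taking the first minus the rest: none of the subtracted shapes is present at this height, so the r=6.5 cylinder is unchanged — boundary = 40.72 mm; (whole slice rotated 15° about Z — lengths, areas and connectivity unchanged). So its perimeter = 40.72 mm. Layer 27 is larger (40.72 vs 37.56 mm).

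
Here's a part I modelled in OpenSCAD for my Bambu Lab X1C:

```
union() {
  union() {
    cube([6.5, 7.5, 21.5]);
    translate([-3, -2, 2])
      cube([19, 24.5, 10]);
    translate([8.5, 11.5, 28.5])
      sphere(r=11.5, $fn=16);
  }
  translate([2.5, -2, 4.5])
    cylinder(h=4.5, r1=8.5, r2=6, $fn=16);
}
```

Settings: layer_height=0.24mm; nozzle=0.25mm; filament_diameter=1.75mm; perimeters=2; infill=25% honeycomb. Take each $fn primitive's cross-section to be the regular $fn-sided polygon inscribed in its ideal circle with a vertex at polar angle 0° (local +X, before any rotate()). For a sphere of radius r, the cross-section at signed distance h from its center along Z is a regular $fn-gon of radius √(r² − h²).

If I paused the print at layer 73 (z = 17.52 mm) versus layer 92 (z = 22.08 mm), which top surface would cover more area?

layer 92 (z = 22.08 mm)

Layer 73 (z = 17.52): the 6.5×7.5 cube contributes its full rectangle (area 48.75 mm²); the cube at (-3, -2) is not intersected at this z (z outside [2, 12]); the sphere at (8.5, 11.5): section is a regular 16-gon, circumradius = √(r²−h²) = √(11.5²−10.98²) = 3.419 (area = (16/2)·3.419²·sin(360°/16) = 35.79 mm²); Merging all regions: the 2 present regions are separate (no shared area or edge), so areas and boundary lengths simply add and each stays a separate island — area = 84.54 mm²; the cone at (2.5, -2) is not intersected at this z (z outside [4.5, 9]); Combining (union): only the result so far is present, so the union is just that shape — area = 84.54 mm². So its area = 84.54 mm². Layer 92 (z = 22.08): the cube is not intersected at this z (z outside [0, 21.5]); the cube at (-3, -2) is not intersected at this z (z outside [2, 12]); the r=11.5 sphere at (8.5, 11.5) slices to a regular 16-gon of circumradius 9.541 (√(r²−h²) with h=6.42 from center) (area = (16/2)·9.541²·sin(360°/16) = 278.70 mm²); Taking the union: only the r=11.5 sphere at (8.5, 11.5) is present, so the union is just that shape — area = 278.70 mm²; the cone at (2.5, -2) is not intersected at this z (z outside [4.5, 9]); Combining (union): only the result so far is present, so the union is just that shape — area = 278.70 mm². So its area = 278.70 mm². Layer 92 is larger (278.70 vs 84.54 mm²).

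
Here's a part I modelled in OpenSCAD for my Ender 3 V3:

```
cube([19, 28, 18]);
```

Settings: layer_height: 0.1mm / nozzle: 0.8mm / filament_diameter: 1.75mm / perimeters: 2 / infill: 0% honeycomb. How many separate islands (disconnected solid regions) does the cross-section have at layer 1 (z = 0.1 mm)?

At z = 0.1 mm: the cube is present — its section is the full 19×28 rectangle. Overall, the cross-section is a single solid region. Island count = 1.

1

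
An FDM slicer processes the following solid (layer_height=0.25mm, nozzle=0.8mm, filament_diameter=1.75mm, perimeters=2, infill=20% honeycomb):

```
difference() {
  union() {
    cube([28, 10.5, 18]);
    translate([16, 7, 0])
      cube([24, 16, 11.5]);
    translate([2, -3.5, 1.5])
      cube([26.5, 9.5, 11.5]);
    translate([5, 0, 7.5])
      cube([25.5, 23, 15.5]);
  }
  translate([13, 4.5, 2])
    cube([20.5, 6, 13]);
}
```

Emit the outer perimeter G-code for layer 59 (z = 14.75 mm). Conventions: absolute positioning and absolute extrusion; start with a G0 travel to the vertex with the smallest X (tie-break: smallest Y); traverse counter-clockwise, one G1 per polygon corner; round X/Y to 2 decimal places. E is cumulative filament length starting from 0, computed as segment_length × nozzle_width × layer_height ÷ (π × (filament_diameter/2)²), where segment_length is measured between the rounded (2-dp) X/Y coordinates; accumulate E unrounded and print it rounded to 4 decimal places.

At z = 14.75 mm: the cube (footprint 28×10.5) is included at this height; the cube at (16, 7) is not intersected at this z (z outside [0, 11.5]); the cube at (2, -3.5) is absent (z outside [1.5, 13]); the cube at (5, 0) is present — its section is the full 25.5×23 rectangle; Taking the union: the regions partially overlap (shared area 241.50 mm²), so overlapping operands fuse into one piece — 1 connected region; the cube at (13, 4.5) (footprint 20.5×6) is included at this height; Subtracting the remaining from the first: starting from that combined region, the 20.5×6 cube at (13, 4.5) partially overlaps it — only the 105.00 mm² overlap (of its 123.00 mm²) is removed, clipping the outline — 1 connected region. The outline is a single polygon with 10 vertices. Extrusion per mm of travel: 0.8 × 0.25 / (π × 0.875²) = 0.083150. Accumulating E over each segment gives final E = 11.8073.

G0 X0.00 Y0.00 Z14.75
G1 X30.50 Y0.00 E2.5361
G1 X30.50 Y4.50 E2.9103
G1 X13.00 Y4.50 E4.3654
G1 X13.00 Y10.50 E4.8643
G1 X30.50 Y10.50 E6.3194
G1 X30.50 Y23.00 E7.3588
G1 X5.00 Y23.00 E9.4791
G1 X5.00 Y10.50 E10.5185
G1 X0.00 Y10.50 E10.9343
G1 X0.00 Y0.00 E11.8073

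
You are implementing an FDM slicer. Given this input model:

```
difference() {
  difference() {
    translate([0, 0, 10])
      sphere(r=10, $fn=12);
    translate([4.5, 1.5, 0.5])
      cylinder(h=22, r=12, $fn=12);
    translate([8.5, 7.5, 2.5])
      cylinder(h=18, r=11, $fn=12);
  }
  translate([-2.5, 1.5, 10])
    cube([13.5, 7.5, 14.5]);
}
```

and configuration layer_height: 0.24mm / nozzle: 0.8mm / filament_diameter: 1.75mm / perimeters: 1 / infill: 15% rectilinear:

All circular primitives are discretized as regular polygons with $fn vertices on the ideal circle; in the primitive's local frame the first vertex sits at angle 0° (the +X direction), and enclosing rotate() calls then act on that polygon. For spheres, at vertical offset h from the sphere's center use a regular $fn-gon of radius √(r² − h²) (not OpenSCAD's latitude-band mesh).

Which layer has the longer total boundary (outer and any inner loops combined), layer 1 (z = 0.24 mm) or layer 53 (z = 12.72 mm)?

Layer 1 (z = 0.24): the r=10 sphere contributes a regular 12-gon of circumradius √(10²−9.76²) = 2.178 (perimeter = 2·12·2.178·sin(180°/12) = 13.53 mm); the cylinder at (4.5, 1.5) is not intersected at this z (z outside [0.5, 22.5]); the cylinder at (8.5, 7.5) is not intersected at this z (z outside [2.5, 20.5]); After the difference (first − rest): none of the subtracted shapes is present at this height, so the r=10 sphere is unchanged — boundary = 13.53 mm; the cube at (-2.5, 1.5) does not reach this height (z outside [10, 24.5]); Subtracting the remaining from the first: none of the subtracted shapes is present at this height, so the result so far is unchanged — boundary = 13.53 mm. So its perimeter = 13.53 mm. Layer 53 (z = 12.72): the r=10 sphere contributes a regular 12-gon of circumradius √(10²−2.72²) = 9.623 (perimeter = 2·12·9.623·sin(180°/12) = 59.77 mm); the r=12 cylinder at (4.5, 1.5) contributes a regular 12-gon of circumradius 12 (perimeter = 2·12·12.000·sin(180°/12) = 74.54 mm); the r=11 cylinder at (8.5, 7.5) gives a regular 12-gon of circumradius 11 (constant along its height) (perimeter = 2·12·11.000·sin(180°/12) = 68.33 mm); Subtracting the remaining from the first: starting from the r=10 sphere, the r=12 cylinder at (4.5, 1.5) partially overlaps it — only the 243.11 mm² overlap (of its 432.00 mm²) is removed, clipping the outline; the r=11 cylinder at (8.5, 7.5) misses the remaining region (no effect) — boundary = 44.36 mm; the 13.5×7.5 cube at (-2.5, 1.5) contributes its full rectangle (perimeter 42.00 mm); Taking the first minus the rest: starting from the result so far, the 13.5×7.5 cube at (-2.5, 1.5) misses the remaining region (no effect) — boundary = 44.36 mm. So its perimeter = 44.36 mm. Layer 53 is larger (44.36 vs 13.53 mm).

layer 53 (z = 12.72 mm)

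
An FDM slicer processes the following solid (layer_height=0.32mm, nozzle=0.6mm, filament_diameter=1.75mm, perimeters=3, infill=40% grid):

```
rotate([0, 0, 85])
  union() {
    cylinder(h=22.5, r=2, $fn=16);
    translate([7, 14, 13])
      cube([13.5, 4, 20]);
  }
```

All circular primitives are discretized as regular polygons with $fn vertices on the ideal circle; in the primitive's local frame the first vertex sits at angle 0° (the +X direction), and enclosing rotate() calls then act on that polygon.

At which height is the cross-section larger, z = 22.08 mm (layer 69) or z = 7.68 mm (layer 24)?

Layer 69 (z = 22.08): the r=2 cylinder gives a regular 16-gon of circumradius 2 (constant along its height) (area = (16/2)·2.000²·sin(360°/16) = 12.25 mm²); the cube at (7, 14) (footprint 13.5×4) is included at this height (area 54.00 mm²); Taking the union: the 2 present regions are separate (no shared area or edge), so areas and boundary lengths simply add and each stays a separate island — area = 66.25 mm²; (whole slice rotated 85° about Z — lengths, areas and connectivity unchanged). So its area = 66.25 mm². Layer 24 (z = 7.68): the r=2 cylinder contributes a regular 16-gon of circumradius 2 (area = (16/2)·2.000²·sin(360°/16) = 12.25 mm²); the cube at (7, 14) is not intersected at this z (z outside [13, 33]); Taking the union: only the r=2 cylinder is present, so the union is just that shape — area = 12.25 mm²; (whole slice rotated 85° about Z — lengths, areas and connectivity unchanged). So its area = 12.25 mm². Layer 69 is larger (66.25 vs 12.25 mm²).

layer 69 (z = 22.08 mm)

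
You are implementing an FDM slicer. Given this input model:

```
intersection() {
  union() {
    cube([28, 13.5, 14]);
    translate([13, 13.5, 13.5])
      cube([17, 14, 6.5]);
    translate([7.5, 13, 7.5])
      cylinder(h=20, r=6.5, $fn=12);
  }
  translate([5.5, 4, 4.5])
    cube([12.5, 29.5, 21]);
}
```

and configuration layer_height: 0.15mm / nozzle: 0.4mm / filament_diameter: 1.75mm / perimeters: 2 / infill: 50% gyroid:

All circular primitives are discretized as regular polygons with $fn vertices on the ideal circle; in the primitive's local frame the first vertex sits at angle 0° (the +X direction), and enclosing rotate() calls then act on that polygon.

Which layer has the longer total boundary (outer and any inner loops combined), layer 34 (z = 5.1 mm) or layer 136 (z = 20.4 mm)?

Layer 34 (z = 5.1): the 28×13.5 cube contributes its full rectangle (perimeter 83.00 mm); the cube at (13, 13.5) does not reach this height (z outside [13.5, 20]); the cylinder at (7.5, 13) does not reach this height (z outside [7.5, 27.5]); Merging all regions: only the 28×13.5 cube is present, so the union is just that shape — boundary = 83.00 mm; the 12.5×29.5 cube at (5.5, 4) contributes its full rectangle (perimeter 84.00 mm); Keeping only the common overlap: the 12.5×29.5 cube at (5.5, 4) partially overlaps the result so far; clipping to the common part keeps 118.75 mm² — boundary = 44.00 mm. So its perimeter = 44.00 mm. Layer 136 (z = 20.4): the cube does not reach this height (z outside [0, 14]); the cube at (13, 13.5) does not reach this height (z outside [13.5, 20]); the r=6.5 cylinder at (7.5, 13) gives a regular 12-gon of circumradius 6.5 (constant along its height) (perimeter = 2·12·6.500·sin(180°/12) = 40.38 mm); Merging all regions: only the r=6.5 cylinder at (7.5, 13) is present, so the union is just that shape — boundary = 40.38 mm; the cube at (5.5, 4) (footprint 12.5×29.5) is included at this height (perimeter 84.00 mm); Keeping only the common overlap: the 12.5×29.5 cube at (5.5, 4) partially overlaps the result so far; clipping to the common part keeps 88.30 mm² — boundary = 36.26 mm. So its perimeter = 36.26 mm. Layer 34 is larger (44.00 vs 36.26 mm).

layer 34 (z = 5.1 mm)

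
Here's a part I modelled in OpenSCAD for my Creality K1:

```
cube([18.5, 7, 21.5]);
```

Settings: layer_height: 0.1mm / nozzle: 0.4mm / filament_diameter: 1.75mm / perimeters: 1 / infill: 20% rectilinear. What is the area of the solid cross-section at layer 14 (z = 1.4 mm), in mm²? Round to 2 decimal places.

At z = 1.4 mm: the cube (footprint 18.5×7) is included at this height (area 129.50 mm²). Overall, the cross-section is a single solid region. Net area = 129.50 mm².

129.50 mm²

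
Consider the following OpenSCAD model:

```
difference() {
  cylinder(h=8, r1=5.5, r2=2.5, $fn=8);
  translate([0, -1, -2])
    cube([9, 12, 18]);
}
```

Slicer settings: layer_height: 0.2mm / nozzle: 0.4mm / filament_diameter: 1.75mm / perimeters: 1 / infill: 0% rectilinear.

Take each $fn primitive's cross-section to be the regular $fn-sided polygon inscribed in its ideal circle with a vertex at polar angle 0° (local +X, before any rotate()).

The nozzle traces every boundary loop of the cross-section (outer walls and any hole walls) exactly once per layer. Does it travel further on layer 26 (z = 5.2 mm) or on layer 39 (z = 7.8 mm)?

Layer 26 (z = 5.2): the cone: at t=0.650 of its height the radius interpolates to r₁+(r₂−r₁)t = 3.550, giving a regular 8-gon of that circumradius (perimeter = 2·8·3.550·sin(180°/8) = 21.74 mm); the cube at (0, -1) is present — its section is the full 9×12 rectangle (perimeter 42.00 mm); Subtracting the remaining from the first: starting from the cone, the 9×12 cube at (0, -1) partially overlaps it — only the 12.25 mm² overlap (of its 108.00 mm²) is removed, clipping the outline — boundary = 22.91 mm. So its perimeter = 22.91 mm. Layer 39 (z = 7.8): the cone (r1=5.5→r2=2.5) has section circumradius 2.575 here — a regular 8-gon (perimeter = 2·8·2.575·sin(180°/8) = 15.77 mm); the cube at (0, -1) is present — its section is the full 9×12 rectangle (perimeter 42.00 mm); After the difference (first − rest): starting from the cone, the 9×12 cube at (0, -1) partially overlaps it — only the 7.06 mm² overlap (of its 108.00 mm²) is removed, clipping the outline — boundary = 16.48 mm. So its perimeter = 16.48 mm. Layer 26 is larger (22.91 vs 16.48 mm).

layer 26 (z = 5.2 mm)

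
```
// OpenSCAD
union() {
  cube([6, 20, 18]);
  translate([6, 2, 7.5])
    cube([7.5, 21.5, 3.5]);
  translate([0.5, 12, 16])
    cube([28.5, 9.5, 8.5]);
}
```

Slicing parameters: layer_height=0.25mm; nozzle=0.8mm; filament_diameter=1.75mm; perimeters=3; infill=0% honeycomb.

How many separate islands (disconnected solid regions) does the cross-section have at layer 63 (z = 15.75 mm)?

At z = 15.75 mm: the cube (footprint 6×20) is included at this height; the cube at (6, 2) does not reach this height (z outside [7.5, 11]); the cube at (0.5, 12) is absent (z outside [16, 24.5]); Taking the union: only the 6×20 cube is present, so the union is just that shape — 1 connected region. Overall, the cross-section is a single solid region. Island count = 1.

1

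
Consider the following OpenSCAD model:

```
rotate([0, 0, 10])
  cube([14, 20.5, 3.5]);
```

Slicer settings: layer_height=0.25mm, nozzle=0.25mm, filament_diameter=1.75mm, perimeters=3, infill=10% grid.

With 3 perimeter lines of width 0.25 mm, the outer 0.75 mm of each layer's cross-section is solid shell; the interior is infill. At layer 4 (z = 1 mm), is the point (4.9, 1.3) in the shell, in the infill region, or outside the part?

At z = 1 mm: the cube is present — its section is the full 14×20.5 rectangle; (rotated 10° about Z; rotation is an isometry so areas/perimeters/island counts are preserved). Overall, the cross-section is a single solid region. Undo the 10° rotation: the query point maps to (5.051, 0.429) in the un-rotated model frame. The nearest boundary edge runs (0.00, 0.00)→(14.00, 0.00); distance from the point to it = 0.43 mm. The point is inside the cross-section, 0.43 mm from the nearest boundary — within the 0.75 mm shell band (3 × 0.25).

shell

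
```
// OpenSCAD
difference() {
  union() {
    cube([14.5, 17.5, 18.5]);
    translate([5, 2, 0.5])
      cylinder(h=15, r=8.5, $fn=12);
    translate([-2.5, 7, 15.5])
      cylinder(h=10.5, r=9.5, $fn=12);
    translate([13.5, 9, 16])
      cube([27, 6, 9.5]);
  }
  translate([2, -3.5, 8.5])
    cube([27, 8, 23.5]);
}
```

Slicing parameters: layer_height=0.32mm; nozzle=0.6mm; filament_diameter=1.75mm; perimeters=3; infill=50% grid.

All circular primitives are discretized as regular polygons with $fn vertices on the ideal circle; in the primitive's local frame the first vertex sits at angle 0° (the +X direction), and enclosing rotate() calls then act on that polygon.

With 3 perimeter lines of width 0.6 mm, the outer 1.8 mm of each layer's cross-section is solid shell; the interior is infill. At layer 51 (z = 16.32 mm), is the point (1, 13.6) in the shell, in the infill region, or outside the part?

infill

At z = 16.32 mm: the 14.5×17.5 cube contributes its full rectangle; the cylinder at (5, 2) is not intersected at this z (z outside [0.5, 15.5]); the r=9.5 cylinder at (-2.5, 7) gives a regular 12-gon of circumradius 9.5 (constant along its height); the cube at (13.5, 9) is present — its section is the full 27×6 rectangle; Merging all regions: the regions partially overlap (shared area 91.36 mm²), so overlapping operands fuse into one piece — 1 connected region; the cube at (2, -3.5) is present — its section is the full 27×8 rectangle; Taking the first minus the rest: starting from the result so far, the 27×8 cube at (2, -3.5) partially overlaps it — only the 57.32 mm² overlap (of its 216.00 mm²) is removed, clipping the outline — 1 connected region. Overall, the cross-section is a single solid region. The nearest boundary edge runs (-2.50, 16.50)→(0.00, 15.83); distance from the point to it = 2.44 mm. The point is inside the cross-section and 2.44 mm from the nearest boundary — more than the 1.8 mm shell width (3 × 0.6), so it's in the infill interior.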